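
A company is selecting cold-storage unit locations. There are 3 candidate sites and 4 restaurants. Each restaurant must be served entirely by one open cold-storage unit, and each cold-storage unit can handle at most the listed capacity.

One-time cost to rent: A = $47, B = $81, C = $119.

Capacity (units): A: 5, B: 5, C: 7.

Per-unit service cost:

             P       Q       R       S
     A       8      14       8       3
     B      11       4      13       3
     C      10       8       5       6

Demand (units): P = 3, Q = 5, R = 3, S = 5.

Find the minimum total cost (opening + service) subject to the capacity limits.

Minimum total cost: 327

Open {A, B, C}: P→C 10·3=30, Q→B 4·5=20, R→C 5·3=15, S→A 3·5=15.
Loads: A carries 5/5, B carries 5/5, C carries 6/7. Service 80; fixed 247; total 327.
Next best feasible plan costs 377.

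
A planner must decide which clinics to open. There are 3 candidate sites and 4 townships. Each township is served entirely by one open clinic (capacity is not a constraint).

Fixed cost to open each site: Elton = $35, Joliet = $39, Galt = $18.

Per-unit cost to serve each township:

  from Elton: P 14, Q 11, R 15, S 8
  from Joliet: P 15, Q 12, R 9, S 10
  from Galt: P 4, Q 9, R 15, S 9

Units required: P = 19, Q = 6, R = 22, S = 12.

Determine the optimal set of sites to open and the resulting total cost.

For any fixed open set, each township goes to its cheapest open site; total = fixed + service.
{Joliet, Galt}: P→Galt 4·19=76, Q→Galt 9·6=54, R→Joliet 9·22=198, S→Galt 9·12=108. Service 436; fixed 57; total 493.
{Elton, Joliet, Galt}: P→Galt 4·19=76, Q→Galt 9·6=54, R→Joliet 9·22=198, S→Elton 8·12=96. Service 424; fixed 92; total 516.
{Galt}: P→Galt 4·19=76, Q→Galt 9·6=54, R→Galt 15·22=330, S→Galt 9·12=108. Service 568; fixed 18; total 586.
No other subset beats 493.

Open Joliet and Galt; minimum total cost 493.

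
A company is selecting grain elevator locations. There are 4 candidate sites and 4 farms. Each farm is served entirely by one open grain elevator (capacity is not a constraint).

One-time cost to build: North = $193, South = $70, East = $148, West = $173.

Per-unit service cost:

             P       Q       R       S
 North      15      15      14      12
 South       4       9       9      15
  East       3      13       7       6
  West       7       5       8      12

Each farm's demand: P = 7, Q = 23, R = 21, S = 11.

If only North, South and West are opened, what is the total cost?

Total cost: 879

Each farm is assigned to its cheapest site among the open ones.
{North, South, West}: P→South 4·7=28, Q→West 5·23=115, R→West 8·21=168, S→North 12·11=132. Service 443; fixed 436; total 879.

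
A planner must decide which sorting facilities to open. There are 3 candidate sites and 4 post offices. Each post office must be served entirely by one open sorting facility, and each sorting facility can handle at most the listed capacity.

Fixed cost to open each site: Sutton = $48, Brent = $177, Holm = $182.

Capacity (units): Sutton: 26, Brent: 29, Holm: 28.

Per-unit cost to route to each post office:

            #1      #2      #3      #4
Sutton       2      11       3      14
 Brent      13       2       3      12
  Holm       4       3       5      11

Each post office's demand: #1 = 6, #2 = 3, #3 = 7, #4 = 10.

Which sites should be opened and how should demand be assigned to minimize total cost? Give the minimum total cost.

Minimum total cost: 254

Open {Sutton}: #1→Sutton 2·6=12, #2→Sutton 11·3=33, #3→Sutton 3·7=21, #4→Sutton 14·10=140.
Loads: Sutton carries 26/26. Service 206; fixed 48; total 254.
Next best feasible plan costs 360.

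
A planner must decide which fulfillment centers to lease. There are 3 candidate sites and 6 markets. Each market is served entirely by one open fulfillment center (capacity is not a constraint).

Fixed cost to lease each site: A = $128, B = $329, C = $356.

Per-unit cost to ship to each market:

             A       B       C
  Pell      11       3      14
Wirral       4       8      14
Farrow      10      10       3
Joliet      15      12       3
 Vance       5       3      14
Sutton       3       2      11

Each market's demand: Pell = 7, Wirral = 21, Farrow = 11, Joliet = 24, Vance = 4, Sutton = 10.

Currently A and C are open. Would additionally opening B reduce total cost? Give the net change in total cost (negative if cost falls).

No — net change +255 (cost rises by 255).

Current service cost with {A, C}: 316.
Adding B: each market re-picks its cheapest; new service cost 242, saving 74.
Extra fixed cost: 329. Net change = 329 − 74 = 255.
(Totals: 800 → 1055.)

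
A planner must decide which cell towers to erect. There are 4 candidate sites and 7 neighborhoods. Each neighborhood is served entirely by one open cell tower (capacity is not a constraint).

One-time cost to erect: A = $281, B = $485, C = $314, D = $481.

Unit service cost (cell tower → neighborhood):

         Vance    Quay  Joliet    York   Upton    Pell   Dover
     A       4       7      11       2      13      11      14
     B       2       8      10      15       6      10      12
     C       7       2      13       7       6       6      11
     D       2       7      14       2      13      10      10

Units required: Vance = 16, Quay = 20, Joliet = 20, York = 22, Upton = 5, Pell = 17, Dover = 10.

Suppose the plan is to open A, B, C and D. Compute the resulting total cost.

Total cost: 2109

Each neighborhood is assigned to its cheapest site among the open ones.
{A, B, C, D}: Vance→B 2·16=32, Quay→C 2·20=40, Joliet→B 10·20=200, York→A 2·22=44, Upton→B 6·5=30, Pell→C 6·17=102, Dover→D 10·10=100. Service 548; fixed 1561; total 2109.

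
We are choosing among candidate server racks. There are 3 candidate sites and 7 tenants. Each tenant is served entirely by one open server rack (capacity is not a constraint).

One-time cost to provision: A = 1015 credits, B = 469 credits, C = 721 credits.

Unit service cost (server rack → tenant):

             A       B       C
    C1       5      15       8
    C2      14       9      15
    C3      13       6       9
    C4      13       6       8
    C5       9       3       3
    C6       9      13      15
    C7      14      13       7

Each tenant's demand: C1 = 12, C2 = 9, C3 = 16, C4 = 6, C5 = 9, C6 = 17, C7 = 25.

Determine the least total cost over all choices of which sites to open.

Minimum total cost: 1435

For any fixed open set, each tenant goes to its cheapest open site; total = fixed + service.
{B}: C1→B 15·12=180, C2→B 9·9=81, C3→B 6·16=96, C4→B 6·6=36, C5→B 3·9=27, C6→B 13·17=221, C7→B 13·25=325. Service 966; fixed 469; total 1435.
{C}: service 880 + fixed 721 = 1601
{B, C}: C1→C 8·12=96, C2→B 9·9=81, C3→B 6·16=96, C4→B 6·6=36, C5→B 3·9=27, C6→B 13·17=221, C7→C 7·25=175. Service 732; fixed 1190; total 1922.
{A, B, C}: C1→A 5·12=60, C2→B 9·9=81, C3→B 6·16=96, C4→B 6·6=36, C5→B 3·9=27, C6→A 9·17=153, C7→C 7·25=175. Service 628; fixed 2205; total 2833.
(All 7 nonempty subsets were checked; B only is lowest.)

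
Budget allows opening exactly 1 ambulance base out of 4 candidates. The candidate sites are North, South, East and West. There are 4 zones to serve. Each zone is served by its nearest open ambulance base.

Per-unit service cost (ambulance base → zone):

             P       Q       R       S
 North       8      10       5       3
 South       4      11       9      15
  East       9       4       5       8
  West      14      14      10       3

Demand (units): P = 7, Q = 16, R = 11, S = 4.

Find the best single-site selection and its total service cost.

Choose East only; total service cost 214.

With exactly 1 open, each zone uses its cheapest among the chosen.
{East}: P→East 9·7=63, Q→East 4·16=64, R→East 5·11=55, S→East 8·4=32. Service cost 214.
{North}: service cost 283
{South}: service cost 363
Among all 4 size-1 choices, {East} is lowest.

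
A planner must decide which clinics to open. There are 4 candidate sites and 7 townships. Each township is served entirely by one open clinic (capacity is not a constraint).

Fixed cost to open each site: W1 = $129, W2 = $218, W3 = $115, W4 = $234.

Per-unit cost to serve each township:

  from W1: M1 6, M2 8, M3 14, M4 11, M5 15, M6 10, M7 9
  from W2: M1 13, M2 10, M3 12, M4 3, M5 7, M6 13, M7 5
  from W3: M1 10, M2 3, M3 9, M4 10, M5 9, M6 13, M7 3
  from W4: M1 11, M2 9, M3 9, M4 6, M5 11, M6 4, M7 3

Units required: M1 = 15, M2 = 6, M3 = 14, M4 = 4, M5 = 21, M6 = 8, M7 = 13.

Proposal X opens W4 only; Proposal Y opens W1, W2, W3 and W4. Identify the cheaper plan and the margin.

Proposal X: {W4}: M1→W4 11·15=165, M2→W4 9·6=54, M3→W4 9·14=126, M4→W4 6·4=24, M5→W4 11·21=231, M6→W4 4·8=32, M7→W4 3·13=39. Service 671; fixed 234; total 905.
Proposal Y: {W1, W2, W3, W4}: M1→W1 6·15=90, M2→W3 3·6=18, M3→W3 9·14=126, M4→W2 3·4=12, M5→W2 7·21=147, M6→W4 4·8=32, M7→W3 3·13=39. Service 464; fixed 696; total 1160.
Difference: |905 − 1160| = 255.

Proposal X is cheaper by 255.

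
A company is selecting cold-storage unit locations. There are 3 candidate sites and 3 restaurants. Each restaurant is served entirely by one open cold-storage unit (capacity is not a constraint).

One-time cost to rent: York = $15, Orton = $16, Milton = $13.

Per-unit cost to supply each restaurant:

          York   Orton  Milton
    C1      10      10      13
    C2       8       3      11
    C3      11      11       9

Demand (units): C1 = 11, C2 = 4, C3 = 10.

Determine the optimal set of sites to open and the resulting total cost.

Open Orton and Milton; minimum total cost 241.

For any fixed open set, each restaurant goes to its cheapest open site; total = fixed + service.
{Orton, Milton}: C1→Orton 10·11=110, C2→Orton 3·4=12, C3→Milton 9·10=90. Service 212; fixed 29; total 241.
{Orton}: service 232 + fixed 16 = 248
{York, Orton, Milton}: service 212 + fixed 44 = 256
{Milton}: service 277 + fixed 13 = 290
No other subset beats 241.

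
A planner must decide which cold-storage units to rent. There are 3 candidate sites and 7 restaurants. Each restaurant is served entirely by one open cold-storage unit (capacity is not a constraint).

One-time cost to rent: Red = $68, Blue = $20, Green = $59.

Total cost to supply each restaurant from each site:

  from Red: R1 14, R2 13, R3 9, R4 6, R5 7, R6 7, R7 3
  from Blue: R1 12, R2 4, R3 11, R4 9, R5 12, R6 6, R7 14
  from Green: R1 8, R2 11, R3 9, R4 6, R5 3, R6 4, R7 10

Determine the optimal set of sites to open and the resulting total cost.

Open Blue only; minimum total cost 88.

For any fixed open set, each restaurant goes to its cheapest open site; total = fixed + service.
{Blue}: R1→Blue 12, R2→Blue 4, R3→Blue 11, R4→Blue 9, R5→Blue 12, R6→Blue 6, R7→Blue 14. Service 68; fixed 20; total 88.
{Green}: service 51 + fixed 59 = 110
{Blue, Green}: R1→Green 8, R2→Blue 4, R3→Green 9, R4→Green 6, R5→Green 3, R6→Green 4, R7→Green 10. Service 44; fixed 79; total 123.
{Red, Blue, Green}: service 37 + fixed 147 = 184
No other subset beats 88.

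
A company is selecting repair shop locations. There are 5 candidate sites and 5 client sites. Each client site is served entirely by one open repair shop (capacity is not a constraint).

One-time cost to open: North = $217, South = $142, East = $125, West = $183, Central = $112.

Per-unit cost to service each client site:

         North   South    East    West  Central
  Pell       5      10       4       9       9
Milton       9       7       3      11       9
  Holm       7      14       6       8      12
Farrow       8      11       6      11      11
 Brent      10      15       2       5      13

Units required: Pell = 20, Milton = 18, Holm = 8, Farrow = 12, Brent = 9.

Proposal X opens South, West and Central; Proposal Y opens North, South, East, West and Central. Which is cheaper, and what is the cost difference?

Proposal X: {South, West, Central}: Pell→West 9·20=180, Milton→South 7·18=126, Holm→West 8·8=64, Farrow→South 11·12=132, Brent→West 5·9=45. Service 547; fixed 437; total 984.
Proposal Y: {North, South, East, West, Central}: Pell→East 4·20=80, Milton→East 3·18=54, Holm→East 6·8=48, Farrow→East 6·12=72, Brent→East 2·9=18. Service 272; fixed 779; total 1051.
Difference: |984 − 1051| = 67.

Proposal X is cheaper by 67.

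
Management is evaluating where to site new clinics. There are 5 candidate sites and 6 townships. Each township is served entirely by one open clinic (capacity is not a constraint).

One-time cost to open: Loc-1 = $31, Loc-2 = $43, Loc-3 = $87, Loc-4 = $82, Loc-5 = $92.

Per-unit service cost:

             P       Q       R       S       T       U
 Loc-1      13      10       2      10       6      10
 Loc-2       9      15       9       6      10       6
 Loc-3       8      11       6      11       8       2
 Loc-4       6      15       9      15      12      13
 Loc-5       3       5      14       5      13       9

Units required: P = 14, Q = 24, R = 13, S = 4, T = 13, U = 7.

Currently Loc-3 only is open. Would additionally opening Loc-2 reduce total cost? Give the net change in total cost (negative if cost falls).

No — net change +23 (cost rises by 23).

Current service cost with {Loc-3}: 616.
Adding Loc-2: each township re-picks its cheapest; new service cost 596, saving 20.
Extra fixed cost: 43. Net change = 43 − 20 = 23.
(Totals: 703 → 726.)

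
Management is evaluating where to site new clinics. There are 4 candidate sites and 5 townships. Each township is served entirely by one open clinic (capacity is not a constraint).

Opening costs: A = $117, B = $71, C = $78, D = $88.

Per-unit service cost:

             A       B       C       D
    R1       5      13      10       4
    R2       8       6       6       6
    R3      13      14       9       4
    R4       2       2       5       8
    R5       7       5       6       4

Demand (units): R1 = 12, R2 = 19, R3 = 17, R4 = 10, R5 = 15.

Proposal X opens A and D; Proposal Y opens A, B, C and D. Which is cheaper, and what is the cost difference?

Proposal X: {A, D}: R1→D 4·12=48, R2→D 6·19=114, R3→D 4·17=68, R4→A 2·10=20, R5→D 4·15=60. Service 310; fixed 205; total 515.
Proposal Y: {A, B, C, D}: R1→D 4·12=48, R2→B 6·19=114, R3→D 4·17=68, R4→A 2·10=20, R5→D 4·15=60. Service 310; fixed 354; total 664.
Difference: |515 − 664| = 149.

Proposal X is cheaper by 149.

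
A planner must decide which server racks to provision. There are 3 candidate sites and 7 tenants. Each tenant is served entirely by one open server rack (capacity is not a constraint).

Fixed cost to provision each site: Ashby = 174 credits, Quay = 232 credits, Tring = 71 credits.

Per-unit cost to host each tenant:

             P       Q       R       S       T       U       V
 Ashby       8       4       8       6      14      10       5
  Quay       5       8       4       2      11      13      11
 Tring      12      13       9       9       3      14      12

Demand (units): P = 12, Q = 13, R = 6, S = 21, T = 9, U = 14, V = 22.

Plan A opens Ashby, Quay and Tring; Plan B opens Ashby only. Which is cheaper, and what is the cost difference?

Plan B is cheaper by 60.

Plan A: {Ashby, Quay, Tring}: P→Quay 5·12=60, Q→Ashby 4·13=52, R→Quay 4·6=24, S→Quay 2·21=42, T→Tring 3·9=27, U→Ashby 10·14=140, V→Ashby 5·22=110. Service 455; fixed 477; total 932.
Plan B: {Ashby}: P→Ashby 8·12=96, Q→Ashby 4·13=52, R→Ashby 8·6=48, S→Ashby 6·21=126, T→Ashby 14·9=126, U→Ashby 10·14=140, V→Ashby 5·22=110. Service 698; fixed 174; total 872.
Difference: |932 − 872| = 60.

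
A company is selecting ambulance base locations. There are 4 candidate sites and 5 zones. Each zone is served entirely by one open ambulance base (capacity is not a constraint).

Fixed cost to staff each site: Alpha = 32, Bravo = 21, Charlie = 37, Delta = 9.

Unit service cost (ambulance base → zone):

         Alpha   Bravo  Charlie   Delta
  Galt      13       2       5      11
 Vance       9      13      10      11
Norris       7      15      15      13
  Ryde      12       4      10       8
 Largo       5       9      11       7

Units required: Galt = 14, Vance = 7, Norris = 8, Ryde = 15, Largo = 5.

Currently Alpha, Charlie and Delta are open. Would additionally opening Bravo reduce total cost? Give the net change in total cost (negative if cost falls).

Current service cost with {Alpha, Charlie, Delta}: 334.
Adding Bravo: each zone re-picks its cheapest; new service cost 232, saving 102.
Extra fixed cost: 21. Net change = 21 − 102 = -81.
(Totals: 412 → 331.)

Yes — net change −81 (cost falls by 81).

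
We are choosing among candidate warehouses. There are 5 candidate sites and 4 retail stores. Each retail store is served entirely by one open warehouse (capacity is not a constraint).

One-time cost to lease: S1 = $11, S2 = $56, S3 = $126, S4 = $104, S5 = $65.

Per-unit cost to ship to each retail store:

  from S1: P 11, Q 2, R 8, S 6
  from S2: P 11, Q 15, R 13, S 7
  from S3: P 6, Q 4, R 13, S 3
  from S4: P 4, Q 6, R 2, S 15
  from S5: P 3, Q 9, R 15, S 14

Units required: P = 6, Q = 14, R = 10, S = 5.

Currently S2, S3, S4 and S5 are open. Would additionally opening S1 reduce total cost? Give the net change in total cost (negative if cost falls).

Current service cost with {S2, S3, S4, S5}: 109.
Adding S1: each retail store re-picks its cheapest; new service cost 81, saving 28.
Extra fixed cost: 11. Net change = 11 − 28 = -17.
(Totals: 460 → 443.)

Yes — net change −17 (cost falls by 17).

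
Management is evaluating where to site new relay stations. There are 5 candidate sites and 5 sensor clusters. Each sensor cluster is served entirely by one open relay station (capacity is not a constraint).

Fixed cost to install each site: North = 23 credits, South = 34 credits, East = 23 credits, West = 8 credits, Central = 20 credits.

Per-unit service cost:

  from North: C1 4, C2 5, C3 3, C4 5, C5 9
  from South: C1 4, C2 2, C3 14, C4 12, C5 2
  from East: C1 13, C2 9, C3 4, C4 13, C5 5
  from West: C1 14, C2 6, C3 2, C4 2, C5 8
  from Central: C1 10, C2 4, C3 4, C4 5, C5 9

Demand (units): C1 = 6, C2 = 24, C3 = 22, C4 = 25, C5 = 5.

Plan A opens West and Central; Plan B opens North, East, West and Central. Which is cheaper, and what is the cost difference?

Plan A: {West, Central}: C1→Central 10·6=60, C2→Central 4·24=96, C3→West 2·22=44, C4→West 2·25=50, C5→West 8·5=40. Service 290; fixed 28; total 318.
Plan B: {North, East, West, Central}: C1→North 4·6=24, C2→Central 4·24=96, C3→West 2·22=44, C4→West 2·25=50, C5→East 5·5=25. Service 239; fixed 74; total 313.
Difference: |318 − 313| = 5.

Plan B is cheaper by 5.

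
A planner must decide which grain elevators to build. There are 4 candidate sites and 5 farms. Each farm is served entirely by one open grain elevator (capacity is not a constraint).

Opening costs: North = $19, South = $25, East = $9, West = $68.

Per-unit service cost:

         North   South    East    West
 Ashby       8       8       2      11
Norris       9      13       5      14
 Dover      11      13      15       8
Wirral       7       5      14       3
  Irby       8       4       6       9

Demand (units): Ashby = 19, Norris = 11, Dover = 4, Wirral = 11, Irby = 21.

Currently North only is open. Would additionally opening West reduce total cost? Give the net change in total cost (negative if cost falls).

No — net change +12 (cost rises by 12).

Current service cost with {North}: 540.
Adding West: each farm re-picks its cheapest; new service cost 484, saving 56.
Extra fixed cost: 68. Net change = 68 − 56 = 12.
(Totals: 559 → 571.)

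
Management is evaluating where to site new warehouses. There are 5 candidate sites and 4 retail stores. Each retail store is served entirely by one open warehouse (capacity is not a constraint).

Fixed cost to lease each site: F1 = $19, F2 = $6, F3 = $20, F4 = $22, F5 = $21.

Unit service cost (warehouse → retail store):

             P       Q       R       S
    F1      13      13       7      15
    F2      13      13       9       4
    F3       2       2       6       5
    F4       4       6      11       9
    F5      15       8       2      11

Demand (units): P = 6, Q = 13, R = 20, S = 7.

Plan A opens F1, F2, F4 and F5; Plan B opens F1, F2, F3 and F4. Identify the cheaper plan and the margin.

Plan A is cheaper by 15.

Plan A: {F1, F2, F4, F5}: P→F4 4·6=24, Q→F4 6·13=78, R→F5 2·20=40, S→F2 4·7=28. Service 170; fixed 68; total 238.
Plan B: {F1, F2, F3, F4}: P→F3 2·6=12, Q→F3 2·13=26, R→F3 6·20=120, S→F2 4·7=28. Service 186; fixed 67; total 253.
Difference: |238 − 253| = 15.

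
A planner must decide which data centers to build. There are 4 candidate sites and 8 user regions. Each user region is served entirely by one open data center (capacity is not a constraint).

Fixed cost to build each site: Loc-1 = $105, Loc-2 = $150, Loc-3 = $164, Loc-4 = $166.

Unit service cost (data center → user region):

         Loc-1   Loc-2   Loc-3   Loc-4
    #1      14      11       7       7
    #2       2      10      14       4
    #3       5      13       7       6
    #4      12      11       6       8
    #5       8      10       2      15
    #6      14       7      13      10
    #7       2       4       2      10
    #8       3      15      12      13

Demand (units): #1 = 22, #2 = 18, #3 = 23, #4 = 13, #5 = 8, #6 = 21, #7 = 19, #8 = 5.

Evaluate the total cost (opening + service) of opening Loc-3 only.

Each user region is assigned to its cheapest site among the open ones.
{Loc-3}: #1→Loc-3 7·22=154, #2→Loc-3 14·18=252, #3→Loc-3 7·23=161, #4→Loc-3 6·13=78, #5→Loc-3 2·8=16, #6→Loc-3 13·21=273, #7→Loc-3 2·19=38, #8→Loc-3 12·5=60. Service 1032; fixed 164; total 1196.

Total cost: 1196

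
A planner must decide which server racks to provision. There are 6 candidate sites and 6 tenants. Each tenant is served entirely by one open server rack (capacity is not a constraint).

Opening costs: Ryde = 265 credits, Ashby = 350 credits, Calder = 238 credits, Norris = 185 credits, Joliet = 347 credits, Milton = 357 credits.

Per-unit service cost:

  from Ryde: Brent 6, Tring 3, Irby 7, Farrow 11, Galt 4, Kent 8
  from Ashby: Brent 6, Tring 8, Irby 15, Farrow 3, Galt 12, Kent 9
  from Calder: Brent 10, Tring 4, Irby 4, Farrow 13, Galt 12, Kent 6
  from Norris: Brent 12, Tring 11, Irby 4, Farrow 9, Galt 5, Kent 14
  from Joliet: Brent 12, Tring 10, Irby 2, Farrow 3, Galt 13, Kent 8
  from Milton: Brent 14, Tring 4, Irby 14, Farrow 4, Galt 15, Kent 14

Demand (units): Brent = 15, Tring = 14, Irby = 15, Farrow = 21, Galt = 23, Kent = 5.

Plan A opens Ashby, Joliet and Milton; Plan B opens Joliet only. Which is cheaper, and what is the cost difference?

Plan A: {Ashby, Joliet, Milton}: Brent→Ashby 6·15=90, Tring→Milton 4·14=56, Irby→Joliet 2·15=30, Farrow→Ashby 3·21=63, Galt→Ashby 12·23=276, Kent→Joliet 8·5=40. Service 555; fixed 1054; total 1609.
Plan B: {Joliet}: Brent→Joliet 12·15=180, Tring→Joliet 10·14=140, Irby→Joliet 2·15=30, Farrow→Joliet 3·21=63, Galt→Joliet 13·23=299, Kent→Joliet 8·5=40. Service 752; fixed 347; total 1099.
Difference: |1609 − 1099| = 510.

Plan B is cheaper by 510.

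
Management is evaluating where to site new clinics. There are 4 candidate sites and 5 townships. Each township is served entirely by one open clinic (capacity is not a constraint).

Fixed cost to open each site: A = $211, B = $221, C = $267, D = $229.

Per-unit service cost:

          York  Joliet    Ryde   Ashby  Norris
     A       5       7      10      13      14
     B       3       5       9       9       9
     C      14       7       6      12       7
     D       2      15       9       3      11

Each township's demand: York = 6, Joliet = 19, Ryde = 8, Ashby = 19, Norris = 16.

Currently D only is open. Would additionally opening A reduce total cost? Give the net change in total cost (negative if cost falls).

No — net change +59 (cost rises by 59).

Current service cost with {D}: 602.
Adding A: each township re-picks its cheapest; new service cost 450, saving 152.
Extra fixed cost: 211. Net change = 211 − 152 = 59.
(Totals: 831 → 890.)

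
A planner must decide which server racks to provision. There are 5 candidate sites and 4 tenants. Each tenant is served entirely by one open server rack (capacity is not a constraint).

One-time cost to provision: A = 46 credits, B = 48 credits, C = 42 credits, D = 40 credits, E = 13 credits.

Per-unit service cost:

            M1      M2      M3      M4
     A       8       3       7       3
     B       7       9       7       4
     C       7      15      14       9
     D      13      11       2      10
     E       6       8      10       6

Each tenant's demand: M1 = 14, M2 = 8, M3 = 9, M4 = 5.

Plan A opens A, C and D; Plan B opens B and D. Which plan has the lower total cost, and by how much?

Plan A: {A, C, D}: M1→C 7·14=98, M2→A 3·8=24, M3→D 2·9=18, M4→A 3·5=15. Service 155; fixed 128; total 283.
Plan B: {B, D}: M1→B 7·14=98, M2→B 9·8=72, M3→D 2·9=18, M4→B 4·5=20. Service 208; fixed 88; total 296.
Difference: |283 − 296| = 13.

Plan A is cheaper by 13.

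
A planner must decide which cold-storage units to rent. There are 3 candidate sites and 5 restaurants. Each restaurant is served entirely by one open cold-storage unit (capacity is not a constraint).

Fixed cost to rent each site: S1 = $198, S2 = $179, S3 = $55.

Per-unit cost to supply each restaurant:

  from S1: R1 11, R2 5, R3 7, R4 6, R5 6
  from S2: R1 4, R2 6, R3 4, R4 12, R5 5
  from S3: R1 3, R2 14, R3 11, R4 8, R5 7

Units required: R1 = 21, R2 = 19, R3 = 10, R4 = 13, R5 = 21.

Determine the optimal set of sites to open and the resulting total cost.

Open S2 and S3; minimum total cost 660.

For any fixed open set, each restaurant goes to its cheapest open site; total = fixed + service.
{S2, S3}: R1→S3 3·21=63, R2→S2 6·19=114, R3→S2 4·10=40, R4→S3 8·13=104, R5→S2 5·21=105. Service 426; fixed 234; total 660.
{S2}: service 499 + fixed 179 = 678
{S1, S3}: service 432 + fixed 253 = 685
{S1, S2, S3}: service 381 + fixed 432 = 813
No other subset beats 660.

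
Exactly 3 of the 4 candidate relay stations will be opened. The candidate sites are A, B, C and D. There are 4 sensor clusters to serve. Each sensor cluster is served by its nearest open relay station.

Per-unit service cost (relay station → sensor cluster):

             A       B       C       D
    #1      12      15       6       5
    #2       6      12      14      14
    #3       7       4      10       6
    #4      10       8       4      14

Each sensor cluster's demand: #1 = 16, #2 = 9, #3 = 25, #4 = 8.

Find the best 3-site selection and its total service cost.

Choose A, B and C; total service cost 282.

With exactly 3 open, each sensor cluster uses its cheapest among the chosen.
{A, B, C}: #1→C 6·16=96, #2→A 6·9=54, #3→B 4·25=100, #4→C 4·8=32. Service cost 282.
{A, B, D}: service cost 298
{A, C, D}: service cost 316
Among all 4 size-3 choices, {A, B, C} is lowest.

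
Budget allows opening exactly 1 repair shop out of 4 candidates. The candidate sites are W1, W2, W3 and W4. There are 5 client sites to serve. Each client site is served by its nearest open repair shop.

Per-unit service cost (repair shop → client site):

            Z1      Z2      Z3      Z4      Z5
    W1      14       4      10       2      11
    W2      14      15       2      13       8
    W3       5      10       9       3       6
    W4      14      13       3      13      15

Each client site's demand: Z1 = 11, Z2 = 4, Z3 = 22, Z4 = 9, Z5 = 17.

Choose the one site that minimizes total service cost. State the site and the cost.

With exactly 1 open, each client site uses its cheapest among the chosen.
{W3}: Z1→W3 5·11=55, Z2→W3 10·4=40, Z3→W3 9·22=198, Z4→W3 3·9=27, Z5→W3 6·17=102. Service cost 422.
{W2}: service cost 511
{W1}: service cost 595
Among all 4 size-1 choices, {W3} is lowest.

Choose W3 only; total service cost 422.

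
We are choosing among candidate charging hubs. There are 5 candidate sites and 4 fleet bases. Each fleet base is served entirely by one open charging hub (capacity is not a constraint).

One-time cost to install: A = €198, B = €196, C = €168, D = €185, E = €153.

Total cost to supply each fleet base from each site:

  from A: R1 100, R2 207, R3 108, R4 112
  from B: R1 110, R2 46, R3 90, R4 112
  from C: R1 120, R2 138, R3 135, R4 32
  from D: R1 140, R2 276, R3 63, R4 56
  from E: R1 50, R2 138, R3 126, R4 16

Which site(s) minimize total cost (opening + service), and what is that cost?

For any fixed open set, each fleet base goes to its cheapest open site; total = fixed + service.
{E}: R1→E 50, R2→E 138, R3→E 126, R4→E 16. Service 330; fixed 153; total 483.
{B, E}: service 202 + fixed 349 = 551
{B}: R1→B 110, R2→B 46, R3→B 90, R4→B 112. Service 358; fixed 196; total 554.
{A, B, C, D, E}: service 175 + fixed 900 = 1075
No other subset beats 483.

Open E only; minimum total cost 483.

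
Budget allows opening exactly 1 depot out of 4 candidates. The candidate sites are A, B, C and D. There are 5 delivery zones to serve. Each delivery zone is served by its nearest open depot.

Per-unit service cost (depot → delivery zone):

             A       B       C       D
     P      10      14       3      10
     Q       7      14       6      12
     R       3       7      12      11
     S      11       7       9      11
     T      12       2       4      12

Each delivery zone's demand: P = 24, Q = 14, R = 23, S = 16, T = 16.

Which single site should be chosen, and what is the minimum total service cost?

Choose C only; total service cost 640.

With exactly 1 open, each delivery zone uses its cheapest among the chosen.
{C}: P→C 3·24=72, Q→C 6·14=84, R→C 12·23=276, S→C 9·16=144, T→C 4·16=64. Service cost 640.
{A}: service cost 775
{B}: service cost 837
Among all 4 size-1 choices, {C} is lowest.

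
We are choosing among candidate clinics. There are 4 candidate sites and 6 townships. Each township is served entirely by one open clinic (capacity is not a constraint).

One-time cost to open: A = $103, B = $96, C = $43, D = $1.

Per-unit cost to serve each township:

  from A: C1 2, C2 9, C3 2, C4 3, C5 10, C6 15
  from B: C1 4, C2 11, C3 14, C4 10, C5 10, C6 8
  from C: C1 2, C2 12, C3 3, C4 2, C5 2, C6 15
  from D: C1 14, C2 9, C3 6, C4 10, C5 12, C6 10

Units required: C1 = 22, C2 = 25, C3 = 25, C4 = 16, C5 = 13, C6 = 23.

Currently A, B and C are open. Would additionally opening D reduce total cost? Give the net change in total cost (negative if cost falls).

Current service cost with {A, B, C}: 561.
Adding D: each township re-picks its cheapest; new service cost 561, saving 0.
Extra fixed cost: 1. Net change = 1 − 0 = 1.
(Totals: 803 → 804.)

No — net change +1 (cost rises by 1).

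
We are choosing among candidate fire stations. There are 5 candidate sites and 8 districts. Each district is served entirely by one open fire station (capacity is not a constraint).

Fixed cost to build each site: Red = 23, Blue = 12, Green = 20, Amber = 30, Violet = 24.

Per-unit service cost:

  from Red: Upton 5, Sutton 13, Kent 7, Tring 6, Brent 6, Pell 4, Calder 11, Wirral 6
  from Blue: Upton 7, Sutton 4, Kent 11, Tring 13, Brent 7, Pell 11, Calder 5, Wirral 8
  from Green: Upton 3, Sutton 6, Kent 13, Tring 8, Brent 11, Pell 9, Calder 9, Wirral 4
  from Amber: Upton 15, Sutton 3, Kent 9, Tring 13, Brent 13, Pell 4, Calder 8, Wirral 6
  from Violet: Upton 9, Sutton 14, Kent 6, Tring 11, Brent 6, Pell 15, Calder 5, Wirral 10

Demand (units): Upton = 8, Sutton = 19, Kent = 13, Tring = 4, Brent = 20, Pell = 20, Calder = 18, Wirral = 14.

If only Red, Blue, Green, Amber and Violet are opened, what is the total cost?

Total cost: 638

Each district is assigned to its cheapest site among the open ones.
{Red, Blue, Green, Amber, Violet}: Upton→Green 3·8=24, Sutton→Amber 3·19=57, Kent→Violet 6·13=78, Tring→Red 6·4=24, Brent→Red 6·20=120, Pell→Red 4·20=80, Calder→Blue 5·18=90, Wirral→Green 4·14=56. Service 529; fixed 109; total 638.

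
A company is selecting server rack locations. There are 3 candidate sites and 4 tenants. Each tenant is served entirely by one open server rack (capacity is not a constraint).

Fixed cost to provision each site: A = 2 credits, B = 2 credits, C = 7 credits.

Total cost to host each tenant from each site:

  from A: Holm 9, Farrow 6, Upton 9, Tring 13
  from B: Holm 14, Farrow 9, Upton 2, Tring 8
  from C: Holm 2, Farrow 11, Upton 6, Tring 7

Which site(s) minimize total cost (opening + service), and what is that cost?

For any fixed open set, each tenant goes to its cheapest open site; total = fixed + service.
{A, B, C}: Holm→C 2, Farrow→A 6, Upton→B 2, Tring→C 7. Service 17; fixed 11; total 28.
{A, B}: Holm→A 9, Farrow→A 6, Upton→B 2, Tring→B 8. Service 25; fixed 4; total 29.
{B, C}: Holm→C 2, Farrow→B 9, Upton→B 2, Tring→C 7. Service 20; fixed 9; total 29.
{A}: service 37 + fixed 2 = 39
No other subset beats 28.

Open A, B and C; minimum total cost 28.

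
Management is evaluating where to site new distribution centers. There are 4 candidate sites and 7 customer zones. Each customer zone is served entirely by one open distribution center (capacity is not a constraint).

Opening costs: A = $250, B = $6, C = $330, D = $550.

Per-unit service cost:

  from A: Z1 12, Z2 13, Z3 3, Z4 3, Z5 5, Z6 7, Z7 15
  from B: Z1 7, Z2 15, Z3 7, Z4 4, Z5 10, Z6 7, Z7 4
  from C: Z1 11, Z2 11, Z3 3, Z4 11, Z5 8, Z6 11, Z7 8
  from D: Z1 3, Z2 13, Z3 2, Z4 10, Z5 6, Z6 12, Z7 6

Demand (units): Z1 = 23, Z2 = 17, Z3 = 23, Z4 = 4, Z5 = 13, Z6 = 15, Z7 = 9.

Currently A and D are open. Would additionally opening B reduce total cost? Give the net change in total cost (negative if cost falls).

Yes — net change −12 (cost falls by 12).

Current service cost with {A, D}: 572.
Adding B: each customer zone re-picks its cheapest; new service cost 554, saving 18.
Extra fixed cost: 6. Net change = 6 − 18 = -12.
(Totals: 1372 → 1360.)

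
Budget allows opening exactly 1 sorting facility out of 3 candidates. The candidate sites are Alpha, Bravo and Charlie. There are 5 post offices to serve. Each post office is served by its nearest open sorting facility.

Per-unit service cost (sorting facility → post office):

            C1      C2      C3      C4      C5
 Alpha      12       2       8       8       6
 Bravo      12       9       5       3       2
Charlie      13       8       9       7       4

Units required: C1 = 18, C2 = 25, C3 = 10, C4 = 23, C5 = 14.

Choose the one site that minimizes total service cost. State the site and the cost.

With exactly 1 open, each post office uses its cheapest among the chosen.
{Bravo}: C1→Bravo 12·18=216, C2→Bravo 9·25=225, C3→Bravo 5·10=50, C4→Bravo 3·23=69, C5→Bravo 2·14=28. Service cost 588.
{Alpha}: service cost 614
{Charlie}: service cost 741
Among all 3 size-1 choices, {Bravo} is lowest.

Choose Bravo only; total service cost 588.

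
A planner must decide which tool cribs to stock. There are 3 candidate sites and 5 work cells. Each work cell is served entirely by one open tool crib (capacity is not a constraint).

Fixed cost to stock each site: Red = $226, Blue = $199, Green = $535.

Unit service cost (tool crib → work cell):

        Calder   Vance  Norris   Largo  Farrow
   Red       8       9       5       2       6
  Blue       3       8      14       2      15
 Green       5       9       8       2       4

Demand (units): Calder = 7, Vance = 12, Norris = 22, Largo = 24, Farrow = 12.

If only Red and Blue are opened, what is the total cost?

Total cost: 772

Each work cell is assigned to its cheapest site among the open ones.
{Red, Blue}: Calder→Blue 3·7=21, Vance→Blue 8·12=96, Norris→Red 5·22=110, Largo→Red 2·24=48, Farrow→Red 6·12=72. Service 347; fixed 425; total 772.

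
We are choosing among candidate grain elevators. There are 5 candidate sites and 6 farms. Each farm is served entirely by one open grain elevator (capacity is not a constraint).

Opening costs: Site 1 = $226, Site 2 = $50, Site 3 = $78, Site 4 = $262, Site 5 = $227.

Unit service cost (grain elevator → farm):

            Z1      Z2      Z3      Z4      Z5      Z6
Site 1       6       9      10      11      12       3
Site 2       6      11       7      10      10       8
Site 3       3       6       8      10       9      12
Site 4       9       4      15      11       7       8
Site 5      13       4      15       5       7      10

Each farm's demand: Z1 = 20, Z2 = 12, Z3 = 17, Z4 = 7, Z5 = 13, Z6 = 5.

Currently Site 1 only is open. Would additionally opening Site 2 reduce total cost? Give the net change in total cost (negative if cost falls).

Yes — net change −34 (cost falls by 34).

Current service cost with {Site 1}: 646.
Adding Site 2: each farm re-picks its cheapest; new service cost 562, saving 84.
Extra fixed cost: 50. Net change = 50 − 84 = -34.
(Totals: 872 → 838.)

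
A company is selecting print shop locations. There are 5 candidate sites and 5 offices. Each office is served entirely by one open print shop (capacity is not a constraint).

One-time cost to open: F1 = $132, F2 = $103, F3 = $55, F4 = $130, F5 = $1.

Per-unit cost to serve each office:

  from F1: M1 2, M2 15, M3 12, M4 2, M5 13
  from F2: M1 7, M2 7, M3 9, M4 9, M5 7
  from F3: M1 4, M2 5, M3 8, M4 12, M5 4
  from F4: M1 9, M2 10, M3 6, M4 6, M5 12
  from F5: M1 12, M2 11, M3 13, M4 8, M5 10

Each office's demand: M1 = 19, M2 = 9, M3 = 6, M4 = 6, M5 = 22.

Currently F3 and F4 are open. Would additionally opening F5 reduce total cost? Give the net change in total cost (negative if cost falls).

No — net change +1 (cost rises by 1).

Current service cost with {F3, F4}: 281.
Adding F5: each office re-picks its cheapest; new service cost 281, saving 0.
Extra fixed cost: 1. Net change = 1 − 0 = 1.
(Totals: 466 → 467.)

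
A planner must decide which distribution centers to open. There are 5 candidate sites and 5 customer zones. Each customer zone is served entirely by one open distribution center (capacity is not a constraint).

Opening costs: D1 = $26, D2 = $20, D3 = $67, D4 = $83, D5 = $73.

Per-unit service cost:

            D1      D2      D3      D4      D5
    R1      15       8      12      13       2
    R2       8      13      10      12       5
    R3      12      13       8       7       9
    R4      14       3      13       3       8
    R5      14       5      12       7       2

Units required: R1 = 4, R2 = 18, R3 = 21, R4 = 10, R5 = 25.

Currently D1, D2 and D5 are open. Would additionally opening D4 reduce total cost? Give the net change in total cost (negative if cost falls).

Current service cost with {D1, D2, D5}: 367.
Adding D4: each customer zone re-picks its cheapest; new service cost 325, saving 42.
Extra fixed cost: 83. Net change = 83 − 42 = 41.
(Totals: 486 → 527.)

No — net change +41 (cost rises by 41).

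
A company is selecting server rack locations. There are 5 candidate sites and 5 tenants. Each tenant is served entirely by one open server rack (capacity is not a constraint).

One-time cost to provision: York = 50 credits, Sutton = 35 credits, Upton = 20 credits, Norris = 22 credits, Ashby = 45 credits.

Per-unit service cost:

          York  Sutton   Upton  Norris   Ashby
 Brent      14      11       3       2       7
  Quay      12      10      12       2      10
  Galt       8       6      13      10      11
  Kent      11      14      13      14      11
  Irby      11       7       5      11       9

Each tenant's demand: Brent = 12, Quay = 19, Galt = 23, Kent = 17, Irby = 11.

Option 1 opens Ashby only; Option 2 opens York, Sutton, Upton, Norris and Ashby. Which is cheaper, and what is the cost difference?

Option 1: {Ashby}: Brent→Ashby 7·12=84, Quay→Ashby 10·19=190, Galt→Ashby 11·23=253, Kent→Ashby 11·17=187, Irby→Ashby 9·11=99. Service 813; fixed 45; total 858.
Option 2: {York, Sutton, Upton, Norris, Ashby}: Brent→Norris 2·12=24, Quay→Norris 2·19=38, Galt→Sutton 6·23=138, Kent→York 11·17=187, Irby→Upton 5·11=55. Service 442; fixed 172; total 614.
Difference: |858 − 614| = 244.

Option 2 is cheaper by 244.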